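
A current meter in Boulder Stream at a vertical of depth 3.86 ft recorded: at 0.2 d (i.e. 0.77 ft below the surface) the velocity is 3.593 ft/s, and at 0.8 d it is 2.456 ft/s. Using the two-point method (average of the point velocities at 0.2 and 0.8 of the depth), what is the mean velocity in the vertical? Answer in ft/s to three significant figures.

v̄ = (3.593 + 2.456) / 2 = 3.025 ft/s

3.02 ft/s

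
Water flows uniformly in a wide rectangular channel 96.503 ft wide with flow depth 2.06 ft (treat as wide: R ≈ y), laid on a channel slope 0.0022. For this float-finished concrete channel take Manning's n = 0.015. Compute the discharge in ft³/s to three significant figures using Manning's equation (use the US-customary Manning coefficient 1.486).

1500 ft³/s

A = b·y = 96.503 × 2.06 = 198.8 ft²
Wide channel: R ≈ y = 2.06 ft
Q = (1.486/n)·A·R^(2/3)·S^(1/2) = (1.486/0.015) × 198.8 × 2.060^(2/3) × 0.0022^(1/2) = 1496 ft³/s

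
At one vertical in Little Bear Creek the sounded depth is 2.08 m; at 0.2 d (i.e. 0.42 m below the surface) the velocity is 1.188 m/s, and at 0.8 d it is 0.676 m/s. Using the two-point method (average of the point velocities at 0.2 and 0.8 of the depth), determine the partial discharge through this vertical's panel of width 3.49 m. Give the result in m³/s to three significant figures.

6.77 m³/s

v̄ = (1.188 + 0.676) / 2 = 0.9320 m/s
q = v̄ × d × w = 0.9320 × 2.08 × 3.49 = 6.766 m³/s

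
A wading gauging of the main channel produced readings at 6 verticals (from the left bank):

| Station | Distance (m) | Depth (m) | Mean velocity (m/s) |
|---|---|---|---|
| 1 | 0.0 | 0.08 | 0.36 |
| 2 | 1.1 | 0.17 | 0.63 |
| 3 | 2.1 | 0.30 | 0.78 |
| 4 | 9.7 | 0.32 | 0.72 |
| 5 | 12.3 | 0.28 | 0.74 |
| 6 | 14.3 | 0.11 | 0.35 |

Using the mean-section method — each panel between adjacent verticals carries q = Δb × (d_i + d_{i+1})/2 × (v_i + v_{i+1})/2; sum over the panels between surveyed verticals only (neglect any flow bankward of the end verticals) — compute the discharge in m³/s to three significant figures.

Panel 1-2: Δb = 1.1 m, d̄ = (0.08+0.17)/2 = 0.125, v̄ = (0.36+0.63)/2 = 0.495 → q = 1.1×0.125×0.495 = 0.06806 m³/s
Panel 2-3: Δb = 1 m, d̄ = (0.17+0.30)/2 = 0.235, v̄ = (0.63+0.78)/2 = 0.705 → q = 1×0.235×0.705 = 0.1657 m³/s
Panel 3-4: Δb = 7.6 m, d̄ = (0.30+0.32)/2 = 0.31, v̄ = (0.78+0.72)/2 = 0.75 → q = 7.6×0.31×0.75 = 1.767 m³/s
Panel 4-5: Δb = 2.6 m, d̄ = (0.32+0.28)/2 = 0.3, v̄ = (0.72+0.74)/2 = 0.73 → q = 2.6×0.3×0.73 = 0.5694 m³/s
Panel 5-6: Δb = 2 m, d̄ = (0.28+0.11)/2 = 0.195, v̄ = (0.74+0.35)/2 = 0.545 → q = 2×0.195×0.545 = 0.2126 m³/s
Q = Σ q = 2.783 m³/s

2.78 m³/s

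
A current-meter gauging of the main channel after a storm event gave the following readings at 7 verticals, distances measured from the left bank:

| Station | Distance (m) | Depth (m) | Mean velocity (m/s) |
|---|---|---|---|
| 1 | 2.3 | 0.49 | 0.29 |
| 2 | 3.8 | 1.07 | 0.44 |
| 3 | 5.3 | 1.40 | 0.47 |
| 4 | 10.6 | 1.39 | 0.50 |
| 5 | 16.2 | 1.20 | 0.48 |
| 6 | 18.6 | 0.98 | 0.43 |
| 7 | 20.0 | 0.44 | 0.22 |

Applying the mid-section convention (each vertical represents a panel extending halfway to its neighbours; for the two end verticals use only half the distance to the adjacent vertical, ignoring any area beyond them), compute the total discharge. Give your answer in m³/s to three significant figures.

w_1 = (3.8 − 2.3)/2 = 0.75 m; q_1 = 0.29 × 0.49 × 0.75 = 0.1066 m³/s
w_2 = (5.3 − 2.3)/2 = 1.5 m; q_2 = 0.44 × 1.07 × 1.5 = 0.7062 m³/s
w_3 = (10.6 − 3.8)/2 = 3.4 m; q_3 = 0.47 × 1.40 × 3.4 = 2.237 m³/s
w_4 = (16.2 − 5.3)/2 = 5.45 m; q_4 = 0.50 × 1.39 × 5.45 = 3.788 m³/s
w_5 = (18.6 − 10.6)/2 = 4 m; q_5 = 0.48 × 1.20 × 4 = 2.304 m³/s
w_6 = (20.0 − 16.2)/2 = 1.9 m; q_6 = 0.43 × 0.98 × 1.9 = 0.8007 m³/s
w_7 = (20.0 − 18.6)/2 = 0.7 m; q_7 = 0.22 × 0.44 × 0.7 = 0.06776 m³/s
Q = Σ qᵢ = 10.01 m³/s

10.0 m³/s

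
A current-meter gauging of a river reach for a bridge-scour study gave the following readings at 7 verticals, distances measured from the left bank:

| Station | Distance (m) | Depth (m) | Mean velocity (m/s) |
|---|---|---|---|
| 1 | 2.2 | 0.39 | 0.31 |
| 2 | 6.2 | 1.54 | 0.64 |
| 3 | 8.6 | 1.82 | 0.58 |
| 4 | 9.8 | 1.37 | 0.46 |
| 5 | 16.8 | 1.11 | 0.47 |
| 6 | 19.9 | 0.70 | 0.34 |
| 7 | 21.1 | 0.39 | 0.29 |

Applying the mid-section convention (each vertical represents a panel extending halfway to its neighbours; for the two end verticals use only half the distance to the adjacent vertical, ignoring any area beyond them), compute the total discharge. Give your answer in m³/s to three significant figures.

11.1 m³/s

w_1 = (6.2 − 2.2)/2 = 2 m; q_1 = 0.31 × 0.39 × 2 = 0.2418 m³/s
w_2 = (8.6 − 2.2)/2 = 3.2 m; q_2 = 0.64 × 1.54 × 3.2 = 3.154 m³/s
w_3 = (9.8 − 6.2)/2 = 1.8 m; q_3 = 0.58 × 1.82 × 1.8 = 1.900 m³/s
w_4 = (16.8 − 8.6)/2 = 4.1 m; q_4 = 0.46 × 1.37 × 4.1 = 2.584 m³/s
w_5 = (19.9 − 9.8)/2 = 5.05 m; q_5 = 0.47 × 1.11 × 5.05 = 2.635 m³/s
w_6 = (21.1 − 16.8)/2 = 2.15 m; q_6 = 0.34 × 0.70 × 2.15 = 0.5117 m³/s
w_7 = (21.1 − 19.9)/2 = 0.6 m; q_7 = 0.29 × 0.39 × 0.6 = 0.06786 m³/s
Q = Σ qᵢ = 11.09 m³/s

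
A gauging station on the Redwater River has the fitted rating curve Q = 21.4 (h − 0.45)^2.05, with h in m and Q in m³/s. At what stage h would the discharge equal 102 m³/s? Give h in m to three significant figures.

h − h₀ = (Q/C)^(1/b) = (102/21.4)^(1/2.05) = 2.142 m
h = 0.45 + 2.142 = 2.592 m

2.59 m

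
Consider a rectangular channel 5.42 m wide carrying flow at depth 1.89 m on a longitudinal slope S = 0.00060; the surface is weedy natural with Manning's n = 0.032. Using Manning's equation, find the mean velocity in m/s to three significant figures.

A = b·y = 5.42 × 1.89 = 10.24 m²
P = b + 2y = 5.42 + 2×1.89 = 9.200 m
R = A/P = 10.24/9.200 = 1.113 m
Q = (1/n)·A·R^(2/3)·S^(1/2) = (1/0.032) × 10.24 × 1.113^(2/3) × 0.00060^(1/2) = 8.424 m³/s
V = Q/A = 8.424/10.24 = 0.8223 m/s

0.822 m/s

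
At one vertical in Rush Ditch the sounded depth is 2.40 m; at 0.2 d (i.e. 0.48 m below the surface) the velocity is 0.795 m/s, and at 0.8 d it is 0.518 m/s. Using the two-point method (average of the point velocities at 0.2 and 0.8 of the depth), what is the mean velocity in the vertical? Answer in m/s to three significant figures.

0.657 m/s

v̄ = (0.795 + 0.518) / 2 = 0.6565 m/s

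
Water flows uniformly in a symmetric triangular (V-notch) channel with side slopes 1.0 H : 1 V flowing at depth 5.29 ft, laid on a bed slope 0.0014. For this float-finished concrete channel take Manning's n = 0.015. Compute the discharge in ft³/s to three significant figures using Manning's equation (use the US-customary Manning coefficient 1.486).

A = z·y² = 1.0×5.29² = 27.98 ft²
P = 2y√(1+z²) = 2×5.29×√(1+1.0²) = 14.96 ft
R = A/P = 27.98/14.96 = 1.870 ft
Q = (1.486/n)·A·R^(2/3)·S^(1/2) = (1.486/0.015) × 27.98 × 1.870^(2/3) × 0.0014^(1/2) = 157.5 ft³/s

157 ft³/s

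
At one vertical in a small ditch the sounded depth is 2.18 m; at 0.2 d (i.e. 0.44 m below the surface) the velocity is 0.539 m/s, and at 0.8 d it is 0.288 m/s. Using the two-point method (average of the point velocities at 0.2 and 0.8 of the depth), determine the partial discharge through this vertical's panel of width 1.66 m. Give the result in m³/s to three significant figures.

v̄ = (0.539 + 0.288) / 2 = 0.4135 m/s
q = v̄ × d × w = 0.4135 × 2.18 × 1.66 = 1.496 m³/s

1.50 m³/s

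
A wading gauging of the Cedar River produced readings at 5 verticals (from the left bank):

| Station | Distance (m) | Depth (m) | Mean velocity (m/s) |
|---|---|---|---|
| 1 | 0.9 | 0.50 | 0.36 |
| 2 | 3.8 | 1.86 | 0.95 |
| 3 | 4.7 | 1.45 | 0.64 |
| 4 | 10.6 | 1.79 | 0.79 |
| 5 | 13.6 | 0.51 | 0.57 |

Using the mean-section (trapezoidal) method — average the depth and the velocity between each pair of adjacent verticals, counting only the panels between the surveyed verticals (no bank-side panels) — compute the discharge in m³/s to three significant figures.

12.6 m³/s

Panel 1-2: Δb = 2.9 m, d̄ = (0.50+1.86)/2 = 1.18, v̄ = (0.36+0.95)/2 = 0.655 → q = 2.9×1.18×0.655 = 2.241 m³/s
Panel 2-3: Δb = 0.9 m, d̄ = (1.86+1.45)/2 = 1.655, v̄ = (0.95+0.64)/2 = 0.795 → q = 0.9×1.655×0.795 = 1.184 m³/s
Panel 3-4: Δb = 5.9 m, d̄ = (1.45+1.79)/2 = 1.62, v̄ = (0.64+0.79)/2 = 0.715 → q = 5.9×1.62×0.715 = 6.834 m³/s
Panel 4-5: Δb = 3 m, d̄ = (1.79+0.51)/2 = 1.15, v̄ = (0.79+0.57)/2 = 0.68 → q = 3×1.15×0.68 = 2.346 m³/s
Q = Σ q = 12.61 m³/s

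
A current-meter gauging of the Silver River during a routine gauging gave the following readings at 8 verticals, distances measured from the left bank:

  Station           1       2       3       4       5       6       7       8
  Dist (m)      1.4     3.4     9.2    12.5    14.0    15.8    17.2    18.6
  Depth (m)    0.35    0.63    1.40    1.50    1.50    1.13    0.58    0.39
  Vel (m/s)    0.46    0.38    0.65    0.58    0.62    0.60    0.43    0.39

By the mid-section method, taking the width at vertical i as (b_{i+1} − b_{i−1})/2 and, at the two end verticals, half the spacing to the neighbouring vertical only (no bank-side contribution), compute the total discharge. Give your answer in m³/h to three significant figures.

w_1 = (3.4 − 1.4)/2 = 1 m; q_1 = 0.46 × 0.35 × 1 = 0.1610 m³/s
w_2 = (9.2 − 1.4)/2 = 3.9 m; q_2 = 0.38 × 0.63 × 3.9 = 0.9337 m³/s
w_3 = (12.5 − 3.4)/2 = 4.55 m; q_3 = 0.65 × 1.40 × 4.55 = 4.141 m³/s
w_4 = (14.0 − 9.2)/2 = 2.4 m; q_4 = 0.58 × 1.50 × 2.4 = 2.088 m³/s
w_5 = (15.8 − 12.5)/2 = 1.65 m; q_5 = 0.62 × 1.50 × 1.65 = 1.535 m³/s
w_6 = (17.2 − 14.0)/2 = 1.6 m; q_6 = 0.60 × 1.13 × 1.6 = 1.085 m³/s
w_7 = (18.6 − 15.8)/2 = 1.4 m; q_7 = 0.43 × 0.58 × 1.4 = 0.3492 m³/s
w_8 = (18.6 − 17.2)/2 = 0.7 m; q_8 = 0.39 × 0.39 × 0.7 = 0.1065 m³/s
Q = Σ qᵢ = 10.40 m³/s
= 10.40 × 3600 = 37430 m³/h

37400 m³/h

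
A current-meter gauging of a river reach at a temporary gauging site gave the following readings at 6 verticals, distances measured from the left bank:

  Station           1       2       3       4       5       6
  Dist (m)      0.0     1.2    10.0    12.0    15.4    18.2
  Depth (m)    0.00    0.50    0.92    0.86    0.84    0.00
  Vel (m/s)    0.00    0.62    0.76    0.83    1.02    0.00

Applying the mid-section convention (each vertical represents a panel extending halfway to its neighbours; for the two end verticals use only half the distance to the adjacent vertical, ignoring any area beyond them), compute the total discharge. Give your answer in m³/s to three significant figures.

9.91 m³/s

w_2 = (10.0 − 0.0)/2 = 5 m; q_2 = 0.62 × 0.50 × 5 = 1.550 m³/s
w_3 = (12.0 − 1.2)/2 = 5.4 m; q_3 = 0.76 × 0.92 × 5.4 = 3.776 m³/s
w_4 = (15.4 − 10.0)/2 = 2.7 m; q_4 = 0.83 × 0.86 × 2.7 = 1.927 m³/s
w_5 = (18.2 − 12.0)/2 = 3.1 m; q_5 = 1.02 × 0.84 × 3.1 = 2.656 m³/s
Stations 1, 6 contribute zero (depth or velocity is 0).
Q = Σ qᵢ = 9.909 m³/s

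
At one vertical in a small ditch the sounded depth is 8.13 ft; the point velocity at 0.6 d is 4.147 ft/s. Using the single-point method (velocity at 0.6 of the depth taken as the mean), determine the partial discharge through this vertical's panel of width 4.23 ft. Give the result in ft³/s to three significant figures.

143 ft³/s

v̄ = v₀.₆ = 4.147 ft/s
q = v̄ × d × w = 4.147 × 8.13 × 4.23 = 142.6 ft³/s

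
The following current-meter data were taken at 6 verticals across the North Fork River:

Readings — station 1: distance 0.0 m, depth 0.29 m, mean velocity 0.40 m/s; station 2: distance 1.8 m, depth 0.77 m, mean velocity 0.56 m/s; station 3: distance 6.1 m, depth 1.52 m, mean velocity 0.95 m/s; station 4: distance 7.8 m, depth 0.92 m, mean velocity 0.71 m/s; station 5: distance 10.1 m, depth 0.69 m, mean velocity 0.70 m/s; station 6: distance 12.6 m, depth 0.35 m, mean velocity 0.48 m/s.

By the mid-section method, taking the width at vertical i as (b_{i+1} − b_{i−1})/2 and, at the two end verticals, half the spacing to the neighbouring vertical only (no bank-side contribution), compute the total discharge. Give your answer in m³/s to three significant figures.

8.43 m³/s

w_1 = (1.8 − 0.0)/2 = 0.9 m; q_1 = 0.40 × 0.29 × 0.9 = 0.1044 m³/s
w_2 = (6.1 − 0.0)/2 = 3.05 m; q_2 = 0.56 × 0.77 × 3.05 = 1.315 m³/s
w_3 = (7.8 − 1.8)/2 = 3 m; q_3 = 0.95 × 1.52 × 3 = 4.332 m³/s
w_4 = (10.1 − 6.1)/2 = 2 m; q_4 = 0.71 × 0.92 × 2 = 1.306 m³/s
w_5 = (12.6 − 7.8)/2 = 2.4 m; q_5 = 0.70 × 0.69 × 2.4 = 1.159 m³/s
w_6 = (12.6 − 10.1)/2 = 1.25 m; q_6 = 0.48 × 0.35 × 1.25 = 0.2100 m³/s
Q = Σ qᵢ = 8.427 m³/s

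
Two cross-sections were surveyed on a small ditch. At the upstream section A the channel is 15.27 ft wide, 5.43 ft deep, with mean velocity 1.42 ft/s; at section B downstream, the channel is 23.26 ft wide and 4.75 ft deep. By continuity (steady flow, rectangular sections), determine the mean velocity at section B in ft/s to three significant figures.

Q = A₁V₁ = (15.27×5.43) × 1.42 = 117.7 ft³/s
A₂ = 23.26 × 4.75 = 110.5 ft²
V₂ = Q/A₂ = 117.7/110.5 = 1.066 ft/s

1.07 ft/s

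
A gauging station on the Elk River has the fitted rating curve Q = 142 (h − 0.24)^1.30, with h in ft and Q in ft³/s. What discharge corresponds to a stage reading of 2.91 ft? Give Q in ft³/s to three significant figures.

Q = 142 × (2.91 − 0.24)^1.30 = 142 × 2.67^1.30 = 509.0 ft³/s

509 ft³/s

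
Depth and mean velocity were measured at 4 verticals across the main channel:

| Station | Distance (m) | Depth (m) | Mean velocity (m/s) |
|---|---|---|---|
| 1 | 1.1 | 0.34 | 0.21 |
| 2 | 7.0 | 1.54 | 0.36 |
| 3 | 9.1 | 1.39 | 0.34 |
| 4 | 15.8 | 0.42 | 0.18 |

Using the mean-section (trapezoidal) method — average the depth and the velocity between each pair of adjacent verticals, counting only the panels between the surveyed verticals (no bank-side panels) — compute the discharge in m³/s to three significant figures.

Panel 1-2: Δb = 5.9 m, d̄ = (0.34+1.54)/2 = 0.94, v̄ = (0.21+0.36)/2 = 0.285 → q = 5.9×0.94×0.285 = 1.581 m³/s
Panel 2-3: Δb = 2.1 m, d̄ = (1.54+1.39)/2 = 1.465, v̄ = (0.36+0.34)/2 = 0.35 → q = 2.1×1.465×0.35 = 1.077 m³/s
Panel 3-4: Δb = 6.7 m, d̄ = (1.39+0.42)/2 = 0.905, v̄ = (0.34+0.18)/2 = 0.26 → q = 6.7×0.905×0.26 = 1.577 m³/s
Q = Σ q = 4.234 m³/s

4.23 m³/s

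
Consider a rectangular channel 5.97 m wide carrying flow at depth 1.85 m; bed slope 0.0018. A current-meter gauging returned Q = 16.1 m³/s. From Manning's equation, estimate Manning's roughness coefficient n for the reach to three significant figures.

0.0318

A = b·y = 5.97 × 1.85 = 11.04 m²
P = b + 2y = 5.97 + 2×1.85 = 9.670 m
R = A/P = 11.04/9.670 = 1.142 m
n = (1/Q)·A·R^(2/3)·S^(1/2) = (1/16.1) × 11.04 × 1.093 × 0.04243 = 0.03180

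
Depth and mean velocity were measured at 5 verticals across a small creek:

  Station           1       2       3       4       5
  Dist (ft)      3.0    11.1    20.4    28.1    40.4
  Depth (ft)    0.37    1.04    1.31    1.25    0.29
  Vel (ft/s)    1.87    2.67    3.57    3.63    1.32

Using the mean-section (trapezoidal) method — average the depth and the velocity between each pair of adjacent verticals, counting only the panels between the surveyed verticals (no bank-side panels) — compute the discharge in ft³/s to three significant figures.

Panel 1-2: Δb = 8.1 ft, d̄ = (0.37+1.04)/2 = 0.705, v̄ = (1.87+2.67)/2 = 2.27 → q = 8.1×0.705×2.27 = 12.96 ft³/s
Panel 2-3: Δb = 9.3 ft, d̄ = (1.04+1.31)/2 = 1.175, v̄ = (2.67+3.57)/2 = 3.12 → q = 9.3×1.175×3.12 = 34.09 ft³/s
Panel 3-4: Δb = 7.7 ft, d̄ = (1.31+1.25)/2 = 1.28, v̄ = (3.57+3.63)/2 = 3.6 → q = 7.7×1.28×3.6 = 35.48 ft³/s
Panel 4-5: Δb = 12.3 ft, d̄ = (1.25+0.29)/2 = 0.77, v̄ = (3.63+1.32)/2 = 2.475 → q = 12.3×0.77×2.475 = 23.44 ft³/s
Q = Σ q = 106.0 ft³/s

106 ft³/s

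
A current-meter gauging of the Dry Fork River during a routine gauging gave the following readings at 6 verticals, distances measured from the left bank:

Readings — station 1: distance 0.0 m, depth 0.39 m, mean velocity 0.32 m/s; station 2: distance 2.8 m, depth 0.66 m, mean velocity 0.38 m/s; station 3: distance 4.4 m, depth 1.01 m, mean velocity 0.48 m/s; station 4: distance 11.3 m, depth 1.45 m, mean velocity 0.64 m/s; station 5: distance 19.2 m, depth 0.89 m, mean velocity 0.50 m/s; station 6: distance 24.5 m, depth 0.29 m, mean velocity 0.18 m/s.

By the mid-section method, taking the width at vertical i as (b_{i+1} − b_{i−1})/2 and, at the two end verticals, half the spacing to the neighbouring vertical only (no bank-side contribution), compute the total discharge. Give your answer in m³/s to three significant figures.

12.7 m³/s

w_1 = (2.8 − 0.0)/2 = 1.4 m; q_1 = 0.32 × 0.39 × 1.4 = 0.1747 m³/s
w_2 = (4.4 − 0.0)/2 = 2.2 m; q_2 = 0.38 × 0.66 × 2.2 = 0.5518 m³/s
w_3 = (11.3 − 2.8)/2 = 4.25 m; q_3 = 0.48 × 1.01 × 4.25 = 2.060 m³/s
w_4 = (19.2 − 4.4)/2 = 7.4 m; q_4 = 0.64 × 1.45 × 7.4 = 6.867 m³/s
w_5 = (24.5 − 11.3)/2 = 6.6 m; q_5 = 0.50 × 0.89 × 6.6 = 2.937 m³/s
w_6 = (24.5 − 19.2)/2 = 2.65 m; q_6 = 0.18 × 0.29 × 2.65 = 0.1383 m³/s
Q = Σ qᵢ = 12.73 m³/s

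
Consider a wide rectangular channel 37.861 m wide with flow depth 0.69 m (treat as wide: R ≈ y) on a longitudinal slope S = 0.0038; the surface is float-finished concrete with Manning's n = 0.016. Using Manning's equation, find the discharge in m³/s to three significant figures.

A = b·y = 37.861 × 0.69 = 26.12 m²
Wide channel: R ≈ y = 0.69 m
Q = (1/n)·A·R^(2/3)·S^(1/2) = (1/0.016) × 26.12 × 0.6900^(2/3) × 0.0038^(1/2) = 78.59 m³/s

78.6 m³/s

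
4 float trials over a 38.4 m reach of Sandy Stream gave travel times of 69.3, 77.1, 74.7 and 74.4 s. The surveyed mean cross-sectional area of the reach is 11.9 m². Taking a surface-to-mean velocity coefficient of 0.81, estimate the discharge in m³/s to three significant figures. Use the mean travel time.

t̄ = (69.3 + 77.1 + 74.7 + 74.4) / 4 = 73.875 s
v_surface = L / t̄ = 38.4 / 73.875 = 0.5198 m/s
v_mean = 0.81 × 0.5198 = 0.4210 m/s
Q = A × v_mean = 11.9 × 0.4210 = 5.010 m³/s

5.01 m³/s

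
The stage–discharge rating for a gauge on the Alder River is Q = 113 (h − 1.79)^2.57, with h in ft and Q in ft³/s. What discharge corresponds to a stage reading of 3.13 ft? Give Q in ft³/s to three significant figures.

Q = 113 × (3.13 − 1.79)^2.57 = 113 × 1.34^2.57 = 239.7 ft³/s

240 ft³/s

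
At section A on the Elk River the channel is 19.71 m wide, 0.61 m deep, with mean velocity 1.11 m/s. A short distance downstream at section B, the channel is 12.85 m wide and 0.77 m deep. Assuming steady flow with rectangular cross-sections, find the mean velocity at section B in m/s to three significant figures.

Q = A₁V₁ = (19.71×0.61) × 1.11 = 13.35 m³/s
A₂ = 12.85 × 0.77 = 9.895 m²
V₂ = Q/A₂ = 13.35/9.895 = 1.349 m/s

1.35 m/s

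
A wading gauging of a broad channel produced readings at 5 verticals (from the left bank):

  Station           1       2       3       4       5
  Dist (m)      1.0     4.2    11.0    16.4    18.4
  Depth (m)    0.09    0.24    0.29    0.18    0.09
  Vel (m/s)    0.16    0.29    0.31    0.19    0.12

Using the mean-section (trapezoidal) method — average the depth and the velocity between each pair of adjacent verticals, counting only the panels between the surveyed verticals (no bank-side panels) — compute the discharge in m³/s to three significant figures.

Panel 1-2: Δb = 3.2 m, d̄ = (0.09+0.24)/2 = 0.165, v̄ = (0.16+0.29)/2 = 0.225 → q = 3.2×0.165×0.225 = 0.1188 m³/s
Panel 2-3: Δb = 6.8 m, d̄ = (0.24+0.29)/2 = 0.265, v̄ = (0.29+0.31)/2 = 0.3 → q = 6.8×0.265×0.3 = 0.5406 m³/s
Panel 3-4: Δb = 5.4 m, d̄ = (0.29+0.18)/2 = 0.235, v̄ = (0.31+0.19)/2 = 0.25 → q = 5.4×0.235×0.25 = 0.3173 m³/s
Panel 4-5: Δb = 2 m, d̄ = (0.18+0.09)/2 = 0.135, v̄ = (0.19+0.12)/2 = 0.155 → q = 2×0.135×0.155 = 0.04185 m³/s
Q = Σ q = 1.019 m³/s

1.02 m³/s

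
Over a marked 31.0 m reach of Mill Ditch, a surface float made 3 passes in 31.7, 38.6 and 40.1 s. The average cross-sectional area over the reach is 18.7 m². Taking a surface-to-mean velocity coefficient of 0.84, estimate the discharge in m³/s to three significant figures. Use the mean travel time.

t̄ = (31.7 + 38.6 + 40.1) / 3 = 36.8 s
v_surface = L / t̄ = 31.0 / 36.8 = 0.8424 m/s
v_mean = 0.84 × 0.8424 = 0.7076 m/s
Q = A × v_mean = 18.7 × 0.7076 = 13.23 m³/s

13.2 m³/s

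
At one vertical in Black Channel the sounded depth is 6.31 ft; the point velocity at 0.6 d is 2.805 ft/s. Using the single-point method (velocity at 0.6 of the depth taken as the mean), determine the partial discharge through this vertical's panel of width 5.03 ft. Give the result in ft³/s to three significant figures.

89.0 ft³/s

v̄ = v₀.₆ = 2.805 ft/s
q = v̄ × d × w = 2.805 × 6.31 × 5.03 = 89.03 ft³/s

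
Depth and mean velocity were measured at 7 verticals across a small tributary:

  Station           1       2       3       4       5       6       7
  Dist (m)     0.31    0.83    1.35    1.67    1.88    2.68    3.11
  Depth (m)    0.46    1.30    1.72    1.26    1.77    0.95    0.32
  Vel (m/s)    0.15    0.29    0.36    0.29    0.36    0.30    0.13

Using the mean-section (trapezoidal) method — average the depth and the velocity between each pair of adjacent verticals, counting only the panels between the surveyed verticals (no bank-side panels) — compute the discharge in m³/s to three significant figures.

Panel 1-2: Δb = 0.52 m, d̄ = (0.46+1.30)/2 = 0.88, v̄ = (0.15+0.29)/2 = 0.22 → q = 0.52×0.88×0.22 = 0.1007 m³/s
Panel 2-3: Δb = 0.52 m, d̄ = (1.30+1.72)/2 = 1.51, v̄ = (0.29+0.36)/2 = 0.325 → q = 0.52×1.51×0.325 = 0.2552 m³/s
Panel 3-4: Δb = 0.32 m, d̄ = (1.72+1.26)/2 = 1.49, v̄ = (0.36+0.29)/2 = 0.325 → q = 0.32×1.49×0.325 = 0.1550 m³/s
Panel 4-5: Δb = 0.21 m, d̄ = (1.26+1.77)/2 = 1.515, v̄ = (0.29+0.36)/2 = 0.325 → q = 0.21×1.515×0.325 = 0.1034 m³/s
Panel 5-6: Δb = 0.8 m, d̄ = (1.77+0.95)/2 = 1.36, v̄ = (0.36+0.30)/2 = 0.33 → q = 0.8×1.36×0.33 = 0.3590 m³/s
Panel 6-7: Δb = 0.43 m, d̄ = (0.95+0.32)/2 = 0.635, v̄ = (0.30+0.13)/2 = 0.215 → q = 0.43×0.635×0.215 = 0.05871 m³/s
Q = Σ q = 1.032 m³/s

1.03 m³/s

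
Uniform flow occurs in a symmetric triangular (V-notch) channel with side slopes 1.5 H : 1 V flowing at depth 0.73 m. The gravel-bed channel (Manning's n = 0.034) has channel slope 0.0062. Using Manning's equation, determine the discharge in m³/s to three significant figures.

A = z·y² = 1.5×0.73² = 0.7994 m²
P = 2y√(1+z²) = 2×0.73×√(1+1.5²) = 2.632 m
R = A/P = 0.7994/2.632 = 0.3037 m
Q = (1/n)·A·R^(2/3)·S^(1/2) = (1/0.034) × 0.7994 × 0.3037^(2/3) × 0.0062^(1/2) = 0.8364 m³/s

0.836 m³/s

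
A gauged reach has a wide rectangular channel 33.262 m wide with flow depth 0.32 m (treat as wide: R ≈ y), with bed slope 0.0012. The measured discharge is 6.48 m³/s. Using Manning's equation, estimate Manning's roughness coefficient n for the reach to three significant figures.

A = b·y = 33.262 × 0.32 = 10.64 m²
Wide channel: R ≈ y = 0.32 m
n = (1/Q)·A·R^(2/3)·S^(1/2) = (1/6.48) × 10.64 × 0.4678 × 0.03464 = 0.02662

0.0266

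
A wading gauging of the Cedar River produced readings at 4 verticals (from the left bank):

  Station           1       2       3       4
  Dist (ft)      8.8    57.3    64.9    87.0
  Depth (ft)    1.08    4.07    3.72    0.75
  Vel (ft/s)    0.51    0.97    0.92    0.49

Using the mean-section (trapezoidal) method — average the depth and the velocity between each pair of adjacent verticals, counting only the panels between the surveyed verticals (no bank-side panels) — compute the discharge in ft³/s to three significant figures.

Panel 1-2: Δb = 48.5 ft, d̄ = (1.08+4.07)/2 = 2.575, v̄ = (0.51+0.97)/2 = 0.74 → q = 48.5×2.575×0.74 = 92.42 ft³/s
Panel 2-3: Δb = 7.6 ft, d̄ = (4.07+3.72)/2 = 3.895, v̄ = (0.97+0.92)/2 = 0.945 → q = 7.6×3.895×0.945 = 27.97 ft³/s
Panel 3-4: Δb = 22.1 ft, d̄ = (3.72+0.75)/2 = 2.235, v̄ = (0.92+0.49)/2 = 0.705 → q = 22.1×2.235×0.705 = 34.82 ft³/s
Q = Σ q = 155.2 ft³/s

155 ft³/s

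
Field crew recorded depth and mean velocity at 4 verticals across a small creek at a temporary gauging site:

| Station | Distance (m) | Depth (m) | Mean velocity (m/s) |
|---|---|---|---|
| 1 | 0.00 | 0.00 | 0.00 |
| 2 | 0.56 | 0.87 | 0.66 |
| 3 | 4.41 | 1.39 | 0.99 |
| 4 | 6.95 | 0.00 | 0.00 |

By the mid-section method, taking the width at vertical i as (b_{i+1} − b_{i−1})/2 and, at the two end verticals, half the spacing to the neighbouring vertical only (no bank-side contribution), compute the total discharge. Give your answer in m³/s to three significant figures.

w_2 = (4.41 − 0.00)/2 = 2.205 m; q_2 = 0.66 × 0.87 × 2.205 = 1.266 m³/s
w_3 = (6.95 − 0.56)/2 = 3.195 m; q_3 = 0.99 × 1.39 × 3.195 = 4.397 m³/s
Stations 1, 4 contribute zero (depth or velocity is 0).
Q = Σ qᵢ = 5.663 m³/s

5.66 m³/s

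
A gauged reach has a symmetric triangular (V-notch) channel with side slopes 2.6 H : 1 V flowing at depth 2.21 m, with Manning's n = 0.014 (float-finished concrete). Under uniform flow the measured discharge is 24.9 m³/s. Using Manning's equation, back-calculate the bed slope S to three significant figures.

A = z·y² = 2.6×2.21² = 12.70 m²
P = 2y√(1+z²) = 2×2.21×√(1+2.6²) = 12.31 m
R = A/P = 12.70/12.31 = 1.031 m
S = (Q·n / (1·A·R^(2/3)))² = (24.9×0.014 / (1×12.70×1.021))² = 0.0007232

0.000723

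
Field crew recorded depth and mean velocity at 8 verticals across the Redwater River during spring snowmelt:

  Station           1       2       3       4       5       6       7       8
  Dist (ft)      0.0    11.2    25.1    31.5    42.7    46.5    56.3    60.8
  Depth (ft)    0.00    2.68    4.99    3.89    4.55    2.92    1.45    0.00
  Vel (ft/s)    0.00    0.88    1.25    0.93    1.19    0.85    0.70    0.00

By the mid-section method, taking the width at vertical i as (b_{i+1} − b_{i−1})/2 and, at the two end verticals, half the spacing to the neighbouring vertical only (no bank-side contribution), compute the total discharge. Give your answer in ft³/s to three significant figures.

189 ft³/s

w_2 = (25.1 − 0.0)/2 = 12.55 ft; q_2 = 0.88 × 2.68 × 12.55 = 29.60 ft³/s
w_3 = (31.5 − 11.2)/2 = 10.15 ft; q_3 = 1.25 × 4.99 × 10.15 = 63.31 ft³/s
w_4 = (42.7 − 25.1)/2 = 8.8 ft; q_4 = 0.93 × 3.89 × 8.8 = 31.84 ft³/s
w_5 = (46.5 − 31.5)/2 = 7.5 ft; q_5 = 1.19 × 4.55 × 7.5 = 40.61 ft³/s
w_6 = (56.3 − 42.7)/2 = 6.8 ft; q_6 = 0.85 × 2.92 × 6.8 = 16.88 ft³/s
w_7 = (60.8 − 46.5)/2 = 7.15 ft; q_7 = 0.70 × 1.45 × 7.15 = 7.257 ft³/s
Stations 1, 8 contribute zero (depth or velocity is 0).
Q = Σ qᵢ = 189.5 ft³/s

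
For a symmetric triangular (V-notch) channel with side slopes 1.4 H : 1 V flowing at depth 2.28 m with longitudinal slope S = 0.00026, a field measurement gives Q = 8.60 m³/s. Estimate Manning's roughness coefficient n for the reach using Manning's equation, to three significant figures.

A = z·y² = 1.4×2.28² = 7.278 m²
P = 2y√(1+z²) = 2×2.28×√(1+1.4²) = 7.845 m
R = A/P = 7.278/7.845 = 0.9277 m
n = (1/Q)·A·R^(2/3)·S^(1/2) = (1/8.60) × 7.278 × 0.9512 × 0.01612 = 0.01298

0.0130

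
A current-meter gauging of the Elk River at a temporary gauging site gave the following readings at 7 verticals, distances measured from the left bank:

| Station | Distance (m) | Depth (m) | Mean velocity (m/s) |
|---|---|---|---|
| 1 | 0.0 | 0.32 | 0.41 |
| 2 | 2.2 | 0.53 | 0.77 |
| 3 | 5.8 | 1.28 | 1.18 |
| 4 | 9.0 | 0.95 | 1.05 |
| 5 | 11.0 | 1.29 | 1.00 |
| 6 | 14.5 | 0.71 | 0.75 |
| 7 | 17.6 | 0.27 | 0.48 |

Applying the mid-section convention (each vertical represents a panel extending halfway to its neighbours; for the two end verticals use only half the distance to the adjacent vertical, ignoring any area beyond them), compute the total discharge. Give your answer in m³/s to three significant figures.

14.6 m³/s

w_1 = (2.2 − 0.0)/2 = 1.1 m; q_1 = 0.41 × 0.32 × 1.1 = 0.1443 m³/s
w_2 = (5.8 − 0.0)/2 = 2.9 m; q_2 = 0.77 × 0.53 × 2.9 = 1.183 m³/s
w_3 = (9.0 − 2.2)/2 = 3.4 m; q_3 = 1.18 × 1.28 × 3.4 = 5.135 m³/s
w_4 = (11.0 − 5.8)/2 = 2.6 m; q_4 = 1.05 × 0.95 × 2.6 = 2.594 m³/s
w_5 = (14.5 − 9.0)/2 = 2.75 m; q_5 = 1.00 × 1.29 × 2.75 = 3.548 m³/s
w_6 = (17.6 − 11.0)/2 = 3.3 m; q_6 = 0.75 × 0.71 × 3.3 = 1.757 m³/s
w_7 = (17.6 − 14.5)/2 = 1.55 m; q_7 = 0.48 × 0.27 × 1.55 = 0.2009 m³/s
Q = Σ qᵢ = 14.56 m³/s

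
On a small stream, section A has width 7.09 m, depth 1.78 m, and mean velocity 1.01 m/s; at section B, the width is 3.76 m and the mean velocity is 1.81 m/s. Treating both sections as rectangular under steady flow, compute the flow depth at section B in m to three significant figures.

1.87 m

Q = A₁V₁ = (7.09×1.78) × 1.01 = 12.75 m³/s
d₂ = Q/(b₂ V₂) = 12.75/(3.76×1.81) = 1.873 m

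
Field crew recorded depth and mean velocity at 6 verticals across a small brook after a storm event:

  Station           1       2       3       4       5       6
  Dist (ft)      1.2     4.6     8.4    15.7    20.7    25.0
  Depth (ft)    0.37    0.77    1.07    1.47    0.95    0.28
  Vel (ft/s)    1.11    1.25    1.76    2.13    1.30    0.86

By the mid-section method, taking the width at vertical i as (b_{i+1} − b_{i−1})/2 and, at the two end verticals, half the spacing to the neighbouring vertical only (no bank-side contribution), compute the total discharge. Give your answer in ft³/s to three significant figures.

40.1 ft³/s

w_1 = (4.6 − 1.2)/2 = 1.7 ft; q_1 = 1.11 × 0.37 × 1.7 = 0.6982 ft³/s
w_2 = (8.4 − 1.2)/2 = 3.6 ft; q_2 = 1.25 × 0.77 × 3.6 = 3.465 ft³/s
w_3 = (15.7 − 4.6)/2 = 5.55 ft; q_3 = 1.76 × 1.07 × 5.55 = 10.45 ft³/s
w_4 = (20.7 − 8.4)/2 = 6.15 ft; q_4 = 2.13 × 1.47 × 6.15 = 19.26 ft³/s
w_5 = (25.0 − 15.7)/2 = 4.65 ft; q_5 = 1.30 × 0.95 × 4.65 = 5.743 ft³/s
w_6 = (25.0 − 20.7)/2 = 2.15 ft; q_6 = 0.86 × 0.28 × 2.15 = 0.5177 ft³/s
Q = Σ qᵢ = 40.13 ft³/s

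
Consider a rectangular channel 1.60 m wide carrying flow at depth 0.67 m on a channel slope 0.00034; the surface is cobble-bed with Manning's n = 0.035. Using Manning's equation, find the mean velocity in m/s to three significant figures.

0.269 m/s

A = b·y = 1.60 × 0.67 = 1.072 m²
P = b + 2y = 1.60 + 2×0.67 = 2.940 m
R = A/P = 1.072/2.940 = 0.3646 m
Q = (1/n)·A·R^(2/3)·S^(1/2) = (1/0.035) × 1.072 × 0.3646^(2/3) × 0.00034^(1/2) = 0.2882 m³/s
V = Q/A = 0.2882/1.072 = 0.2689 m/s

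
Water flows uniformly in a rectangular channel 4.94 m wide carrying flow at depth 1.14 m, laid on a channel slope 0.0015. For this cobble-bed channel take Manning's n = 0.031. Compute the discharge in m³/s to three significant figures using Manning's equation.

5.96 m³/s

A = b·y = 4.94 × 1.14 = 5.632 m²
P = b + 2y = 4.94 + 2×1.14 = 7.220 m
R = A/P = 5.632/7.220 = 0.7800 m
Q = (1/n)·A·R^(2/3)·S^(1/2) = (1/0.031) × 5.632 × 0.7800^(2/3) × 0.0015^(1/2) = 5.962 m³/s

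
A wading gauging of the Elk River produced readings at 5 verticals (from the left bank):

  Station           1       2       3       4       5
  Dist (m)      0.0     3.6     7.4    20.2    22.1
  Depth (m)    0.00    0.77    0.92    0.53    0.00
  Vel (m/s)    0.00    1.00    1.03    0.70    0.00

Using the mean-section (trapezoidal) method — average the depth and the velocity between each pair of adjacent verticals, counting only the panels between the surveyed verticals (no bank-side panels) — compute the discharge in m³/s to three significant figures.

Panel 1-2: Δb = 3.6 m, d̄ = (0.00+0.77)/2 = 0.385, v̄ = (0.00+1.00)/2 = 0.5 → q = 3.6×0.385×0.5 = 0.6930 m³/s
Panel 2-3: Δb = 3.8 m, d̄ = (0.77+0.92)/2 = 0.845, v̄ = (1.00+1.03)/2 = 1.015 → q = 3.8×0.845×1.015 = 3.259 m³/s
Panel 3-4: Δb = 12.8 m, d̄ = (0.92+0.53)/2 = 0.725, v̄ = (1.03+0.70)/2 = 0.865 → q = 12.8×0.725×0.865 = 8.027 m³/s
Panel 4-5: Δb = 1.9 m, d̄ = (0.53+0.00)/2 = 0.265, v̄ = (0.70+0.00)/2 = 0.35 → q = 1.9×0.265×0.35 = 0.1762 m³/s
Q = Σ q = 12.16 m³/s

12.2 m³/s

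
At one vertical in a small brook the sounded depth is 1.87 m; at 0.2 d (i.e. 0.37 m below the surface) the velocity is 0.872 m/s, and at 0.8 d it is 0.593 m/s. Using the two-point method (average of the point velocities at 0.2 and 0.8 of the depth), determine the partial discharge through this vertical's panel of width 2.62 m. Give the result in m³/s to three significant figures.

3.59 m³/s

v̄ = (0.872 + 0.593) / 2 = 0.7325 m/s
q = v̄ × d × w = 0.7325 × 1.87 × 2.62 = 3.589 m³/s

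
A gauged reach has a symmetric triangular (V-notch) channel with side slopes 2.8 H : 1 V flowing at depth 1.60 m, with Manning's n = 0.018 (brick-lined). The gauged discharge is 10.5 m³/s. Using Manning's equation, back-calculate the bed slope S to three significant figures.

0.00101

A = z·y² = 2.8×1.60² = 7.168 m²
P = 2y√(1+z²) = 2×1.60×√(1+2.8²) = 9.514 m
R = A/P = 7.168/9.514 = 0.7534 m
S = (Q·n / (1·A·R^(2/3)))² = (10.5×0.018 / (1×7.168×0.8280))² = 0.001014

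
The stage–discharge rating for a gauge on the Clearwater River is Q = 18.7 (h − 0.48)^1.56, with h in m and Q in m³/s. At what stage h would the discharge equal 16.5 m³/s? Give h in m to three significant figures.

1.40 m

h − h₀ = (Q/C)^(1/b) = (16.5/18.7)^(1/1.56) = 0.9229 m
h = 0.48 + 0.9229 = 1.403 m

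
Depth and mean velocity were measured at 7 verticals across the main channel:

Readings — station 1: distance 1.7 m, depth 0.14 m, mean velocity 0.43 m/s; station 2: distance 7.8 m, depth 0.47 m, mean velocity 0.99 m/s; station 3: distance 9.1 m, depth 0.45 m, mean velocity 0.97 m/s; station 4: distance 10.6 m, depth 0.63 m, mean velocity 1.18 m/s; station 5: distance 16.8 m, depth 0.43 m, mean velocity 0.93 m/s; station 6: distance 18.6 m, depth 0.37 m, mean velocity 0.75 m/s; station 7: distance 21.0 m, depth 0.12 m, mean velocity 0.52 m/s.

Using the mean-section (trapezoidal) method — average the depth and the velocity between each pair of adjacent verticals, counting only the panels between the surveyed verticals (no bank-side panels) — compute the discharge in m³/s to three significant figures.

Panel 1-2: Δb = 6.1 m, d̄ = (0.14+0.47)/2 = 0.305, v̄ = (0.43+0.99)/2 = 0.71 → q = 6.1×0.305×0.71 = 1.321 m³/s
Panel 2-3: Δb = 1.3 m, d̄ = (0.47+0.45)/2 = 0.46, v̄ = (0.99+0.97)/2 = 0.98 → q = 1.3×0.46×0.98 = 0.5860 m³/s
Panel 3-4: Δb = 1.5 m, d̄ = (0.45+0.63)/2 = 0.54, v̄ = (0.97+1.18)/2 = 1.075 → q = 1.5×0.54×1.075 = 0.8708 m³/s
Panel 4-5: Δb = 6.2 m, d̄ = (0.63+0.43)/2 = 0.53, v̄ = (1.18+0.93)/2 = 1.055 → q = 6.2×0.53×1.055 = 3.467 m³/s
Panel 5-6: Δb = 1.8 m, d̄ = (0.43+0.37)/2 = 0.4, v̄ = (0.93+0.75)/2 = 0.84 → q = 1.8×0.4×0.84 = 0.6048 m³/s
Panel 6-7: Δb = 2.4 m, d̄ = (0.37+0.12)/2 = 0.245, v̄ = (0.75+0.52)/2 = 0.635 → q = 2.4×0.245×0.635 = 0.3734 m³/s
Q = Σ q = 7.223 m³/s

7.22 m³/s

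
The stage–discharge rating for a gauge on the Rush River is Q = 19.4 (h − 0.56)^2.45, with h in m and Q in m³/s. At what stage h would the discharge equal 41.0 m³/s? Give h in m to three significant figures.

h − h₀ = (Q/C)^(1/b) = (41.0/19.4)^(1/2.45) = 1.357 m
h = 0.56 + 1.357 = 1.917 m

1.92 m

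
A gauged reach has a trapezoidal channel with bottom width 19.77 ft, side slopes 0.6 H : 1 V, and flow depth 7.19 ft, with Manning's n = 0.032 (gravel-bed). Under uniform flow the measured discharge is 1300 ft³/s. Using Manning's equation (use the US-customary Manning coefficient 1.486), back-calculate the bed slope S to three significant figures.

A = (b + z·y)·y = (19.77 + 0.6×7.19)×7.19 = 173.2 ft²
P = b + 2y√(1+z²) = 19.77 + 2×7.19×√(1+0.6²) = 36.54 ft
R = A/P = 173.2/36.54 = 4.739 ft
S = (Q·n / (1.486·A·R^(2/3)))² = (1300×0.032 / (1.486×173.2×2.821))² = 0.003283

0.00328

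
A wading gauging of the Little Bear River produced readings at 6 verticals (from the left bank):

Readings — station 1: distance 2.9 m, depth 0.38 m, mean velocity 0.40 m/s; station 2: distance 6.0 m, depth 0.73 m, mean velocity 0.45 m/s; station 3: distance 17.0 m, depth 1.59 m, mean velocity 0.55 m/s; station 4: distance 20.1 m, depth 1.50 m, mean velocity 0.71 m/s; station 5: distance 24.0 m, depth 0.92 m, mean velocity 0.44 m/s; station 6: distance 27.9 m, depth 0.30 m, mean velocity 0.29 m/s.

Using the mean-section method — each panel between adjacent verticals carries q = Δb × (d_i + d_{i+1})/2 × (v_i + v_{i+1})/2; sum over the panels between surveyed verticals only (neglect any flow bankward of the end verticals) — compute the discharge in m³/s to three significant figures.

13.7 m³/s

Panel 1-2: Δb = 3.1 m, d̄ = (0.38+0.73)/2 = 0.555, v̄ = (0.40+0.45)/2 = 0.425 → q = 3.1×0.555×0.425 = 0.7312 m³/s
Panel 2-3: Δb = 11 m, d̄ = (0.73+1.59)/2 = 1.16, v̄ = (0.45+0.55)/2 = 0.5 → q = 11×1.16×0.5 = 6.380 m³/s
Panel 3-4: Δb = 3.1 m, d̄ = (1.59+1.50)/2 = 1.545, v̄ = (0.55+0.71)/2 = 0.63 → q = 3.1×1.545×0.63 = 3.017 m³/s
Panel 4-5: Δb = 3.9 m, d̄ = (1.50+0.92)/2 = 1.21, v̄ = (0.71+0.44)/2 = 0.575 → q = 3.9×1.21×0.575 = 2.713 m³/s
Panel 5-6: Δb = 3.9 m, d̄ = (0.92+0.30)/2 = 0.61, v̄ = (0.44+0.29)/2 = 0.365 → q = 3.9×0.61×0.365 = 0.8683 m³/s
Q = Σ q = 13.71 m³/s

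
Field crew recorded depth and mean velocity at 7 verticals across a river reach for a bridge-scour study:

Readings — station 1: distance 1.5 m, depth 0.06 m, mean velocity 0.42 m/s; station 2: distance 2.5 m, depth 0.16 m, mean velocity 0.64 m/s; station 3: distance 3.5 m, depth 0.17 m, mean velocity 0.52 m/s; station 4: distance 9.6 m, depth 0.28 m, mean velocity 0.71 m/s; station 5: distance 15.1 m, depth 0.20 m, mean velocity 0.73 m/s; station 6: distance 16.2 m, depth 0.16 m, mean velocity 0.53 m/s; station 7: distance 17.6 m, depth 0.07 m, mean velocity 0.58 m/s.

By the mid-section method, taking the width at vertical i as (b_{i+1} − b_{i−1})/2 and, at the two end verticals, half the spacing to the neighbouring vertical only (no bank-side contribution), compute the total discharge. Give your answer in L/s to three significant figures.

w_1 = (2.5 − 1.5)/2 = 0.5 m; q_1 = 0.42 × 0.06 × 0.5 = 0.01260 m³/s
w_2 = (3.5 − 1.5)/2 = 1 m; q_2 = 0.64 × 0.16 × 1 = 0.1024 m³/s
w_3 = (9.6 − 2.5)/2 = 3.55 m; q_3 = 0.52 × 0.17 × 3.55 = 0.3138 m³/s
w_4 = (15.1 − 3.5)/2 = 5.8 m; q_4 = 0.71 × 0.28 × 5.8 = 1.153 m³/s
w_5 = (16.2 − 9.6)/2 = 3.3 m; q_5 = 0.73 × 0.20 × 3.3 = 0.4818 m³/s
w_6 = (17.6 − 15.1)/2 = 1.25 m; q_6 = 0.53 × 0.16 × 1.25 = 0.1060 m³/s
w_7 = (17.6 − 16.2)/2 = 0.7 m; q_7 = 0.58 × 0.07 × 0.7 = 0.02842 m³/s
Q = Σ qᵢ = 2.198 m³/s
= 2.198 × 1000 = 2198 L/s

2200 L/s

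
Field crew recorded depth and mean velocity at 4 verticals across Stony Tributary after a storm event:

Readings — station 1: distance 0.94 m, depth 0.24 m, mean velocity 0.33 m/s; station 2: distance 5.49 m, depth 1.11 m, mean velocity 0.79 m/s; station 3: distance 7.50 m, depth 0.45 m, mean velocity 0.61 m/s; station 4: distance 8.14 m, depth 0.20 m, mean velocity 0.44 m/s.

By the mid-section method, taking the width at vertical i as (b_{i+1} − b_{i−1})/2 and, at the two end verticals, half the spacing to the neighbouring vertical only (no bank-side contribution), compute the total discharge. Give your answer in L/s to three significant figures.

3450 L/s

w_1 = (5.49 − 0.94)/2 = 2.275 m; q_1 = 0.33 × 0.24 × 2.275 = 0.1802 m³/s
w_2 = (7.50 − 0.94)/2 = 3.28 m; q_2 = 0.79 × 1.11 × 3.28 = 2.876 m³/s
w_3 = (8.14 − 5.49)/2 = 1.325 m; q_3 = 0.61 × 0.45 × 1.325 = 0.3637 m³/s
w_4 = (8.14 − 7.50)/2 = 0.32 m; q_4 = 0.44 × 0.20 × 0.32 = 0.02816 m³/s
Q = Σ qᵢ = 3.448 m³/s
= 3.448 × 1000 = 3448 L/s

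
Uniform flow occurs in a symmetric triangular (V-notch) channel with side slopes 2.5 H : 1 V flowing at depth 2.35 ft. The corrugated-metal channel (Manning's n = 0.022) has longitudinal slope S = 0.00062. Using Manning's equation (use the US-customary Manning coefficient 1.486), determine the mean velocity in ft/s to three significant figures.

1.78 ft/s

A = z·y² = 2.5×2.35² = 13.81 ft²
P = 2y√(1+z²) = 2×2.35×√(1+2.5²) = 12.66 ft
R = A/P = 13.81/12.66 = 1.091 ft
Q = (1.486/n)·A·R^(2/3)·S^(1/2) = (1.486/0.022) × 13.81 × 1.091^(2/3) × 0.00062^(1/2) = 24.61 ft³/s
V = Q/A = 24.61/13.81 = 1.782 ft/s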